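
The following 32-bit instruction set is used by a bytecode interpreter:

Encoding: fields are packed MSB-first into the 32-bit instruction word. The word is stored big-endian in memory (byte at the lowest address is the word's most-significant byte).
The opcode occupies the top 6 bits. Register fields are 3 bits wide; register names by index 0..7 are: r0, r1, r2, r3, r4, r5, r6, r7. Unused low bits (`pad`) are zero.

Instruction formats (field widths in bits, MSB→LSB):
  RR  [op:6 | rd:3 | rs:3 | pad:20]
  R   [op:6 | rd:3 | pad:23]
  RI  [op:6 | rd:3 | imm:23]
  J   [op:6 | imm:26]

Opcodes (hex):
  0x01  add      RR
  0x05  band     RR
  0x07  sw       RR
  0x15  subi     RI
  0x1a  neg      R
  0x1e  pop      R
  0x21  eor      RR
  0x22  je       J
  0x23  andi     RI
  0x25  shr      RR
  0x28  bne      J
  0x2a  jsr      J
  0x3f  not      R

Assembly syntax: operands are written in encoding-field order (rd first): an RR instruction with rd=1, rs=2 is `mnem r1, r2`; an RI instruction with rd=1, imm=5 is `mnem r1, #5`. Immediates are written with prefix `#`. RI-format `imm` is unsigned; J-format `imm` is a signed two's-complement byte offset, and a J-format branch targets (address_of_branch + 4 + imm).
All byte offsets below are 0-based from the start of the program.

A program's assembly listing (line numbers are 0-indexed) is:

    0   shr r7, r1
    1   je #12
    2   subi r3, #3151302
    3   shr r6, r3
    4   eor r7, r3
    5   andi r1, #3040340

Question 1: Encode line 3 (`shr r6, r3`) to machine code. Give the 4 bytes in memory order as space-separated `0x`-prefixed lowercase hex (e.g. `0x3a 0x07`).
0x97 0x30 0x00 0x00

L3: shr op=0x25:6|rd=6:3|rs=3:3|pad=0:20 ⇒ 0x97300000 ⇒ big 97 30 00 00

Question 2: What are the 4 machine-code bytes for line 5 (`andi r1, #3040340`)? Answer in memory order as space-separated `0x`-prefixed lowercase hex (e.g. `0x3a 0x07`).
5. andi fields op=0x23:6|rd=1:3|imm=3040340:23 → word 8cae6454h → 8c ae 64 54

0x8c 0xae 0x64 0x54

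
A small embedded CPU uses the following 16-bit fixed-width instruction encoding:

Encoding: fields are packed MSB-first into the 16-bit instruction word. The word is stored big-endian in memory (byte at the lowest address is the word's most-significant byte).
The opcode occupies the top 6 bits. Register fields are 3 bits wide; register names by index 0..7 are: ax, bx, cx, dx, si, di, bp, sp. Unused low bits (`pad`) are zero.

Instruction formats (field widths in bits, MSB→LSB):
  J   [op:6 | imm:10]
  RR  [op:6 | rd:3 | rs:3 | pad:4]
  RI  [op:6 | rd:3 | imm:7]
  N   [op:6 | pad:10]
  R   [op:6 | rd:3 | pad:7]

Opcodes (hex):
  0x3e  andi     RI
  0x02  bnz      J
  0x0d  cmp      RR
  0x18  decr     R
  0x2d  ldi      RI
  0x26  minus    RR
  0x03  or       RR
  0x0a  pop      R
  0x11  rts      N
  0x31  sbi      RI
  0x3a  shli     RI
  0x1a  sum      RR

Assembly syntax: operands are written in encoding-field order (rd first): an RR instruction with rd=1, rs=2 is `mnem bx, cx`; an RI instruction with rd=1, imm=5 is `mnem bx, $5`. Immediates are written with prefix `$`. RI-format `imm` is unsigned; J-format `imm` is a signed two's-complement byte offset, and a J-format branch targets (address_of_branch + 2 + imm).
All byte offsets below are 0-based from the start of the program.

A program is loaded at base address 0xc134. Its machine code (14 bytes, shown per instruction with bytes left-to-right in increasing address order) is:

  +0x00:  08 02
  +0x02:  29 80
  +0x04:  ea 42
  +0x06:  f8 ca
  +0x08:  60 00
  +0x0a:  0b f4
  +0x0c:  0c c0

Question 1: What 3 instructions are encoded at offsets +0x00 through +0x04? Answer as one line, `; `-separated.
+0x00: 08 02 ⇒ word 0x0802 (big)
  top 6b → 0x2 → bnz [J]
  imm: (w>>0)&0x3ff=0x2 → $2
+0x02: 29 80 ⇒ word 0x2980 (big)
  top 6b → 0xa → pop [R]
  rd: (w>>7)&0x7=0x3 → dx
+0x04: ea 42 ⇒ word 0xea42 (big)
  top 6b → 0x3a → shli [RI]
  rd: (w>>7)&0x7=0x4 → si
  imm: (w>>0)&0x7f=0x42 → $66

bnz $2; pop dx; shli si, $66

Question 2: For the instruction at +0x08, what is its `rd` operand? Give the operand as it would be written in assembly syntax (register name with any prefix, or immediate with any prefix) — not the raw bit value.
@+08  big-endian(60 00) = 0x6000
  top 6b → 0x18 → decr [R]
  rd: (w>>7)&0x7=0x0 → ax

ax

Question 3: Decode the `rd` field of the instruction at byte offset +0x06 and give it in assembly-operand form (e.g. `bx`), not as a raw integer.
bx

off 0x06: read f8 ca as big → 0xf8ca
  op=0xf8ca>>10=0x3e ⇒ andi (RI)
  [9:7] rd=1 = bx
  [6:0] imm=74 = $74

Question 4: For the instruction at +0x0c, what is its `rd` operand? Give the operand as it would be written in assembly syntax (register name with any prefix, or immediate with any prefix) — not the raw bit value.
bx

+0x0c: 0c c0 ⇒ word 0x0cc0 (big)
  top 6b → 0x3 → or [RR]
  rd: (w>>7)&0x7=0x1 → bx
  rs: (w>>4)&0x7=0x4 → si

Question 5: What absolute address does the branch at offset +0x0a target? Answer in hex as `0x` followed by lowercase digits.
0xc134

off 0x0a: read 0b f4 as big → 0x0bf4
  op=0x0bf4>>10=0x2 ⇒ bnz (J)
  imm@[9:0]=0x3f4 (s10→-12) ⇒ $-12
  target = base 0xc134 + off 0x0a + 2 + imm -12 = 0xc134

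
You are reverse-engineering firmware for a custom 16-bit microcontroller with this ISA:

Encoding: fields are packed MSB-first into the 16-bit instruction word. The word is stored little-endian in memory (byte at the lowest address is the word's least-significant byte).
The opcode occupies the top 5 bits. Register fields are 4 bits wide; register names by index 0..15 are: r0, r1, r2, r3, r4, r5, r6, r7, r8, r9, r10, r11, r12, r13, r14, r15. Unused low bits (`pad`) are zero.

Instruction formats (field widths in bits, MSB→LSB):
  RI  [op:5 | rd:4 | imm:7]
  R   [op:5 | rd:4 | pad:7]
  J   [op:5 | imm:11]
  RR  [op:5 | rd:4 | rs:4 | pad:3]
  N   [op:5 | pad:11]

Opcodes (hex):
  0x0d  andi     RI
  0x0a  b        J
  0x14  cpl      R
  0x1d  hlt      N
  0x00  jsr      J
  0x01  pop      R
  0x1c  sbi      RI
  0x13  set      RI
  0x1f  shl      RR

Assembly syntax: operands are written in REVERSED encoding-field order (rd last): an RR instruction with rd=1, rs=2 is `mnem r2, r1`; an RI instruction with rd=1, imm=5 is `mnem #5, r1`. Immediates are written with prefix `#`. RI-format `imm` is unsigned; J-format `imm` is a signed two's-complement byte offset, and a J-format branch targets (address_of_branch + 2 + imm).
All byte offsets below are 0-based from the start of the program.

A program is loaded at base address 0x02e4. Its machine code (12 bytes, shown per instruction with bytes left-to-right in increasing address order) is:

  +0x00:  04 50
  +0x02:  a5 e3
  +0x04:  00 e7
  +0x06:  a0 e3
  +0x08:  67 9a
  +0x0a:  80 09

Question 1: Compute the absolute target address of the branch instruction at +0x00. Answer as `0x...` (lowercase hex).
off 0x00: read 04 50 as little → 0x5004
  op=0x5004>>11=0xa ⇒ b (J)
  [10:0] imm=4 = #4
  target = base 0x02e4 + off 0x00 + 2 + imm 4 = 0x02ea

0x02ea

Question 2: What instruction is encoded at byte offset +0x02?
off 0x02: read a5 e3 as little → 0xe3a5
  op=0xe3a5>>11=0x1c ⇒ sbi (RI)
  rd@[10:7]=0x7 ⇒ r7
  imm@[6:0]=0x25 ⇒ #37

sbi #37, r7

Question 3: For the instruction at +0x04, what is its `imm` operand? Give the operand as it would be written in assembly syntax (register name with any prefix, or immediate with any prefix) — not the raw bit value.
#0

[04] 00 e7 → 0xe700
  top 5b → 0x1c → sbi [RI]
  rd@[10:7]=0xe ⇒ r14
  imm@[6:0]=0x0 ⇒ #0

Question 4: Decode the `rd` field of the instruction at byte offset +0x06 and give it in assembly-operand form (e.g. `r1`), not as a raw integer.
@+06  little-endian(a0 e3) = 0xe3a0
  opcode bits[15:11]=0x1c: sbi/RI
  [10:7] rd=7 = r7
  [6:0] imm=32 = #32

r7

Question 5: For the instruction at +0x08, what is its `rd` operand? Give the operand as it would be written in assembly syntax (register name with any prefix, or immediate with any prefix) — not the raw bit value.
+0x08: 67 9a ⇒ word 0x9a67 (little)
  opcode bits[15:11]=0x13: set/RI
  rd@[10:7]=0x4 ⇒ r4
  imm@[6:0]=0x67 ⇒ #103

r4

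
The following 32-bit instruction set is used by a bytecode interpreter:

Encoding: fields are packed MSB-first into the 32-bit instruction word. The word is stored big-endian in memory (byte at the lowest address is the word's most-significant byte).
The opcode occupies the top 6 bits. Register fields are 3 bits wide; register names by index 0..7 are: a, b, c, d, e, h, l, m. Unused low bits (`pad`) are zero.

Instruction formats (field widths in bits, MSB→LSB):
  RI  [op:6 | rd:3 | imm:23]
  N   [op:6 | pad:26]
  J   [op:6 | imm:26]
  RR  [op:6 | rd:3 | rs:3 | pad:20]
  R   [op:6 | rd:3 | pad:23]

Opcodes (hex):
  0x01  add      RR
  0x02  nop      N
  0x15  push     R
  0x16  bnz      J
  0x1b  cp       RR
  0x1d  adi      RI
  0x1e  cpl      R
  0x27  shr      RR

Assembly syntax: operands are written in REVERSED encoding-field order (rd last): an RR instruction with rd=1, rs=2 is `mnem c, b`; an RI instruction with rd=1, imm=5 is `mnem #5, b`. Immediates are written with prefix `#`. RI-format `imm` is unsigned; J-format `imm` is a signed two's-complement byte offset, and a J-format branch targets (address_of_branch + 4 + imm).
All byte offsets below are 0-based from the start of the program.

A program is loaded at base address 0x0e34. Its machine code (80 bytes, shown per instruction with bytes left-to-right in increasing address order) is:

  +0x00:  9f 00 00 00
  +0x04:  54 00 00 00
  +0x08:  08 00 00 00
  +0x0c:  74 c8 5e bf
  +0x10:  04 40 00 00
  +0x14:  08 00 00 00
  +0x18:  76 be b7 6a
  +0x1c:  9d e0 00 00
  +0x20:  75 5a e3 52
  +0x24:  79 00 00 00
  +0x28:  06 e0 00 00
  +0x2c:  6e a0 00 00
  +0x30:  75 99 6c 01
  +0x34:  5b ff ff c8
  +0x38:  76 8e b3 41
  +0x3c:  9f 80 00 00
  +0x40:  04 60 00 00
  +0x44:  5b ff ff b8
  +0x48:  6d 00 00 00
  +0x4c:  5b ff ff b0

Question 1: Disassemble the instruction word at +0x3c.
shr a, m

@+3c  big-endian(9f 80 00 00) = 0x9f800000
  top 6b → 0x27 → shr [RR]
  rd@[25:23]=0x7 ⇒ m
  rs@[22:20]=0x0 ⇒ a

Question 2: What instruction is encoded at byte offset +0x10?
add e, a

+0x10: 04 40 00 00 ⇒ word 0x04400000 (big)
  opcode bits[31:26]=0x1: add/RR
  rd: (w>>23)&0x7=0x0 → a
  rs: (w>>20)&0x7=0x4 → e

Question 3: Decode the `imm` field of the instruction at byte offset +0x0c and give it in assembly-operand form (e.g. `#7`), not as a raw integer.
[0c] 74 c8 5e bf → 0x74c85ebf
  top 6b → 0x1d → adi [RI]
  [25:23] rd=1 = b
  [22:0] imm=4742847 = #4742847

#4742847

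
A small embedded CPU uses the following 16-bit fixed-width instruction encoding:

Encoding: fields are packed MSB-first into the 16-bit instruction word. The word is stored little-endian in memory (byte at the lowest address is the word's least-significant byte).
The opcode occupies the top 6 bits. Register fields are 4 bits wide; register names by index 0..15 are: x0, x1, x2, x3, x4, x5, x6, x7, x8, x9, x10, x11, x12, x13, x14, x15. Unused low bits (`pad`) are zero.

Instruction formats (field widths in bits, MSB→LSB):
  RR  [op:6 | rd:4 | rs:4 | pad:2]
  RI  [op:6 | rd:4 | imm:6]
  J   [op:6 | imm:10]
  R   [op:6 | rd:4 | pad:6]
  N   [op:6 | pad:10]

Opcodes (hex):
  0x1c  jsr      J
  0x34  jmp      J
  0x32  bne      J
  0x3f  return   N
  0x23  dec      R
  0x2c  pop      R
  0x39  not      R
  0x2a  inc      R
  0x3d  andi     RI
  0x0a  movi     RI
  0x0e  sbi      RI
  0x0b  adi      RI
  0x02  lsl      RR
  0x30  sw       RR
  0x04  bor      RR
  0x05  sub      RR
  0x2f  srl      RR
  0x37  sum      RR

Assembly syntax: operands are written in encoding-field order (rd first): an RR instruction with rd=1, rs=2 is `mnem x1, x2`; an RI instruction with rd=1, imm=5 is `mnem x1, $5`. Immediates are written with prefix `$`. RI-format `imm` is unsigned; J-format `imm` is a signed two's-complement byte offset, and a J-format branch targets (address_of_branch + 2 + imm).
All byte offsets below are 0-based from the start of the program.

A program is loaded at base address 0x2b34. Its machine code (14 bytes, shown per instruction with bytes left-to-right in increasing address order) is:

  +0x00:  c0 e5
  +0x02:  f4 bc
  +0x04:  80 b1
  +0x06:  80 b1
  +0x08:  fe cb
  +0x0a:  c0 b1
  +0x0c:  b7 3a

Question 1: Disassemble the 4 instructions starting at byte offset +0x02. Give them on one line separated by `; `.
off 0x02: read f4 bc as little → 0xbcf4
  opcode bits[15:10]=0x2f: srl/RR
  [9:6] rd=3 = x3
  [5:2] rs=13 = x13
off 0x04: read 80 b1 as little → 0xb180
  opcode bits[15:10]=0x2c: pop/R
  [9:6] rd=6 = x6
off 0x06: read 80 b1 as little → 0xb180
  opcode bits[15:10]=0x2c: pop/R
  [9:6] rd=6 = x6
off 0x08: read fe cb as little → 0xcbfe
  opcode bits[15:10]=0x32: bne/J
  [9:0] imm=1022 (s10→-2) = $-2

srl x3, x13; pop x6; pop x6; bne $-2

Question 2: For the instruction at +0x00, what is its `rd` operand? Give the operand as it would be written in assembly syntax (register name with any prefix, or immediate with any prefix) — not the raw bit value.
x7

off 0x00: read c0 e5 as little → 0xe5c0
  opcode bits[15:10]=0x39: not/R
  rd@[9:6]=0x7 ⇒ x7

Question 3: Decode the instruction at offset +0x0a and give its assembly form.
pop x7

off 0x0a: read c0 b1 as little → 0xb1c0
  top 6b → 0x2c → pop [R]
  rd: (w>>6)&0xf=0x7 → x7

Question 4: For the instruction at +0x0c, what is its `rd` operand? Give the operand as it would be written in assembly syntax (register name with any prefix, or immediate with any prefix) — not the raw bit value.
x10

+0x0c: b7 3a ⇒ word 0x3ab7 (little)
  top 6b → 0xe → sbi [RI]
  rd@[9:6]=0xa ⇒ x10
  imm@[5:0]=0x37 ⇒ $55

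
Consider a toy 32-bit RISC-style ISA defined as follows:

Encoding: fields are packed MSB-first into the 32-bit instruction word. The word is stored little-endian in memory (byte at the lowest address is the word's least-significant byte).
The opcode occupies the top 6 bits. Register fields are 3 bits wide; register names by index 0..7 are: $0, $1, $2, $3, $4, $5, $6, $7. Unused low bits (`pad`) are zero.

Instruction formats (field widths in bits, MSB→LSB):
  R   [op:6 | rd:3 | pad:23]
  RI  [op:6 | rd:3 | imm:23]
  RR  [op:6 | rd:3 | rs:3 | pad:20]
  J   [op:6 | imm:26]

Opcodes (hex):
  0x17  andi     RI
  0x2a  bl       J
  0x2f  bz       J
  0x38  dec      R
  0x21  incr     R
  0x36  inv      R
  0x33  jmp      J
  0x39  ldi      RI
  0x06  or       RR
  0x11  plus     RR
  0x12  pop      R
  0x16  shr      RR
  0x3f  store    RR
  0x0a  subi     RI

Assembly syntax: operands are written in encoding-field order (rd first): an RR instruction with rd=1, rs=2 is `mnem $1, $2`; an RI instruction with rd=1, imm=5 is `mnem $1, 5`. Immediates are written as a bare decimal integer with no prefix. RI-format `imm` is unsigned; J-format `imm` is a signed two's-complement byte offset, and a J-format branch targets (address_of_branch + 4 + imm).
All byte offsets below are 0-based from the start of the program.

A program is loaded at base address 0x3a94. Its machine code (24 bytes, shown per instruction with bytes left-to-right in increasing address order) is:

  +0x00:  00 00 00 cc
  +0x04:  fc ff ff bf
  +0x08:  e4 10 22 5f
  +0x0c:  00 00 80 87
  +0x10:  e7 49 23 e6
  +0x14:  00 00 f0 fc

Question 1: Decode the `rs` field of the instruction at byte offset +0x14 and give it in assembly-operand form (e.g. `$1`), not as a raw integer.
$7

off 0x14: read 00 00 f0 fc as little → 0xfcf00000
  opcode bits[31:26]=0x3f: store/RR
  rd@[25:23]=0x1 ⇒ $1
  rs@[22:20]=0x7 ⇒ $7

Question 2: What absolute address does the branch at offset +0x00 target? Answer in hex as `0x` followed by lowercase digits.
+0x00: 00 00 00 cc ⇒ word 0xcc000000 (little)
  top 6b → 0x33 → jmp [J]
  [25:0] imm=0 = 0
  target = base 0x3a94 + off 0x00 + 4 + imm 0 = 0x3a98

0x3a98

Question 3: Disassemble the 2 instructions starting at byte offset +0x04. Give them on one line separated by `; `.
bz -4; andi $6, 2232548

@+04  little-endian(fc ff ff bf) = 0xbffffffc
  top 6b → 0x2f → bz [J]
  imm@[25:0]=0x3fffffc (s26→-4) ⇒ -4
@+08  little-endian(e4 10 22 5f) = 0x5f2210e4
  top 6b → 0x17 → andi [RI]
  rd@[25:23]=0x6 ⇒ $6
  imm@[22:0]=0x2210e4 ⇒ 2232548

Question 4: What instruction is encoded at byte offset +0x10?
ldi $4, 2312679

+0x10: e7 49 23 e6 ⇒ word 0xe62349e7 (little)
  top 6b → 0x39 → ldi [RI]
  [25:23] rd=4 = $4
  [22:0] imm=2312679 = 2312679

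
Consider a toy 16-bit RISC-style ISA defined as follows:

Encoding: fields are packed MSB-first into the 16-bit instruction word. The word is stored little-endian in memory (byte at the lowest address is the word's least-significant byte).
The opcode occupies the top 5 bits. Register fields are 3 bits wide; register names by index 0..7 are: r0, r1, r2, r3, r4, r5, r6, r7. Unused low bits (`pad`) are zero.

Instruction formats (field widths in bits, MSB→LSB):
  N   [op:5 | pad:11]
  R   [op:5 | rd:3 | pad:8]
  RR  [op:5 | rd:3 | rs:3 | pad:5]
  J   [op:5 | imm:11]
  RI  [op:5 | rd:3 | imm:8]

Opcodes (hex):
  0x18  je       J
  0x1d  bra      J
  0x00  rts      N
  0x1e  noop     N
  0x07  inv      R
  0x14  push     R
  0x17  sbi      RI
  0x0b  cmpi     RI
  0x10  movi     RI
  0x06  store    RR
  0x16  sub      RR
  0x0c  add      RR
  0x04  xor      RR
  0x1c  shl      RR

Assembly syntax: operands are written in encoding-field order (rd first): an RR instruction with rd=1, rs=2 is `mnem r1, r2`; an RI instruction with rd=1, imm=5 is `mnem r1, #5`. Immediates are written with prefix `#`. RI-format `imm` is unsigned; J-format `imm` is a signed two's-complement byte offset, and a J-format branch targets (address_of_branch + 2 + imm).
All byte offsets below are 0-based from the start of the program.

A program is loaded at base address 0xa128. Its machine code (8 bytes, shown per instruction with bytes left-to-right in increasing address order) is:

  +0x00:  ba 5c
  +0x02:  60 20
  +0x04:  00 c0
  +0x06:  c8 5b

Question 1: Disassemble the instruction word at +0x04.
off 0x04: read 00 c0 as little → 0xc000
  opcode bits[15:11]=0x18: je/J
  [10:0] imm=0 = #0

je #0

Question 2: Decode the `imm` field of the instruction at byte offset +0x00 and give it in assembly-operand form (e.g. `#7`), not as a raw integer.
@+00  little-endian(ba 5c) = 0x5cba
  top 5b → 0xb → cmpi [RI]
  rd: (w>>8)&0x7=0x4 → r4
  imm: (w>>0)&0xff=0xba → #186

#186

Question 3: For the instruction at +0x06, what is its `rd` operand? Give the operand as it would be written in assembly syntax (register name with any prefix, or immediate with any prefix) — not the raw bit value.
r3

+0x06: c8 5b ⇒ word 0x5bc8 (little)
  opcode bits[15:11]=0xb: cmpi/RI
  [10:8] rd=3 = r3
  [7:0] imm=200 = #200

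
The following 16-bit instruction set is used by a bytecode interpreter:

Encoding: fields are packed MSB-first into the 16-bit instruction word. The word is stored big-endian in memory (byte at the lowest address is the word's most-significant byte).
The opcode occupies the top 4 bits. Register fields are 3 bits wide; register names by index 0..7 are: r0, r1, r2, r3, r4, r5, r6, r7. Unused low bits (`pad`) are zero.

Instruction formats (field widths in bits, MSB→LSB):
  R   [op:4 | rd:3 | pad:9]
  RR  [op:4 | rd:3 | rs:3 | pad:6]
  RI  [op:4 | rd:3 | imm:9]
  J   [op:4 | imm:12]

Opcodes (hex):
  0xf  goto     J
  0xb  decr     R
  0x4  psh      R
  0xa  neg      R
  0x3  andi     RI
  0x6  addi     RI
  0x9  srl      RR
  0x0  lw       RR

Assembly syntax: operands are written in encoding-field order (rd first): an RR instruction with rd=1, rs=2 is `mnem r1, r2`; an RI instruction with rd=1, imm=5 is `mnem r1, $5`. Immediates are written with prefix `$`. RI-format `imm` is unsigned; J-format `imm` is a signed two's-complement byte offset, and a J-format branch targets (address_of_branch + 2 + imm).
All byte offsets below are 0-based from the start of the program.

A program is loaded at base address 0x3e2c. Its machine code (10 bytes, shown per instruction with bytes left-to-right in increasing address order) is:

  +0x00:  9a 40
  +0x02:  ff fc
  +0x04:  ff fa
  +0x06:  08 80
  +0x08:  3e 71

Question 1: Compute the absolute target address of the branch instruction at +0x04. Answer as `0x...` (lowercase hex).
0x3e2c

off 0x04: read ff fa as big → 0xfffa
  opcode bits[15:12]=0xf: goto/J
  imm: (w>>0)&0xfff=0xffa (s12→-6) → $-6
  target = base 0x3e2c + off 0x04 + 2 + imm -6 = 0x3e2c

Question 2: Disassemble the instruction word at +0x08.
andi r7, $113

+0x08: 3e 71 ⇒ word 0x3e71 (big)
  top 4b → 0x3 → andi [RI]
  rd@[11:9]=0x7 ⇒ r7
  imm@[8:0]=0x71 ⇒ $113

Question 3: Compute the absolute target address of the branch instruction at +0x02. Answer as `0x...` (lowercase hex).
[02] ff fc → 0xfffc
  op=0xfffc>>12=0xf ⇒ goto (J)
  [11:0] imm=4092 (s12→-4) = $-4
  target = base 0x3e2c + off 0x02 + 2 + imm -4 = 0x3e2c

0x3e2c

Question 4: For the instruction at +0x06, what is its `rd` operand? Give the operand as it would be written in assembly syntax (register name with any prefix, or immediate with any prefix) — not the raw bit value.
r4

+0x06: 08 80 ⇒ word 0x0880 (big)
  opcode bits[15:12]=0x0: lw/RR
  rd@[11:9]=0x4 ⇒ r4
  rs@[8:6]=0x2 ⇒ r2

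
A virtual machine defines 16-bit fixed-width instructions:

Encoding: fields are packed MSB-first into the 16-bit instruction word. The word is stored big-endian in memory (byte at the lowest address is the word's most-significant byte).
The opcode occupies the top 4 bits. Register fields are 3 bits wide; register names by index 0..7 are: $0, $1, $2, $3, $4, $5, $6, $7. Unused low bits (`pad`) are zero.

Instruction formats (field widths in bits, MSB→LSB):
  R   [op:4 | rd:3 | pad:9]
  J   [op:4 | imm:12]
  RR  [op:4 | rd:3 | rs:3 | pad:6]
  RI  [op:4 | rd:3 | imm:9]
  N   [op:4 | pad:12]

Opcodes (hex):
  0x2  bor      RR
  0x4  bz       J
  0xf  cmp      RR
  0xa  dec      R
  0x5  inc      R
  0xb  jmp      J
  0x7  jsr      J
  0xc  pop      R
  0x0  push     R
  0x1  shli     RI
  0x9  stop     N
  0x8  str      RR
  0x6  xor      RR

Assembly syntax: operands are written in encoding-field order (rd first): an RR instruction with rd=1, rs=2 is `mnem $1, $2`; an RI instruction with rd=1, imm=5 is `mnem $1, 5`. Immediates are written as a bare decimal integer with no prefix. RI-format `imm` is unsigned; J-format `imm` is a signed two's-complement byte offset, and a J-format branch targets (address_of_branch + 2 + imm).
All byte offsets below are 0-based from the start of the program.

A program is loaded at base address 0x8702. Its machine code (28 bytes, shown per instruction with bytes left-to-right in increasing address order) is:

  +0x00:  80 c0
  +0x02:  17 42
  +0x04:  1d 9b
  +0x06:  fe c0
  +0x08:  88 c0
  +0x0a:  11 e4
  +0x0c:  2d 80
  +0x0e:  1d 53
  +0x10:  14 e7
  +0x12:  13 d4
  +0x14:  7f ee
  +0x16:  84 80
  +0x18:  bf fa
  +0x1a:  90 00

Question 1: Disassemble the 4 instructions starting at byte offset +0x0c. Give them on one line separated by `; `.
bor $6, $6; shli $6, 339; shli $2, 231; shli $1, 468

+0x0c: 2d 80 ⇒ word 0x2d80 (big)
  opcode bits[15:12]=0x2: bor/RR
  [11:9] rd=6 = $6
  [8:6] rs=6 = $6
+0x0e: 1d 53 ⇒ word 0x1d53 (big)
  opcode bits[15:12]=0x1: shli/RI
  [11:9] rd=6 = $6
  [8:0] imm=339 = 339
+0x10: 14 e7 ⇒ word 0x14e7 (big)
  opcode bits[15:12]=0x1: shli/RI
  [11:9] rd=2 = $2
  [8:0] imm=231 = 231
+0x12: 13 d4 ⇒ word 0x13d4 (big)
  opcode bits[15:12]=0x1: shli/RI
  [11:9] rd=1 = $1
  [8:0] imm=468 = 468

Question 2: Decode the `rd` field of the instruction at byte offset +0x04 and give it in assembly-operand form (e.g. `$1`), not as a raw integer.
[04] 1d 9b → 0x1d9b
  top 4b → 0x1 → shli [RI]
  [11:9] rd=6 = $6
  [8:0] imm=411 = 411

$6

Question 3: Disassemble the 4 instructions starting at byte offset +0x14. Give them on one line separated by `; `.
[14] 7f ee → 0x7fee
  opcode bits[15:12]=0x7: jsr/J
  [11:0] imm=4078 (s12→-18) = -18
[16] 84 80 → 0x8480
  opcode bits[15:12]=0x8: str/RR
  [11:9] rd=2 = $2
  [8:6] rs=2 = $2
[18] bf fa → 0xbffa
  opcode bits[15:12]=0xb: jmp/J
  [11:0] imm=4090 (s12→-6) = -6
[1a] 90 00 → 0x9000
  opcode bits[15:12]=0x9: stop/N

jsr -18; str $2, $2; jmp -6; stop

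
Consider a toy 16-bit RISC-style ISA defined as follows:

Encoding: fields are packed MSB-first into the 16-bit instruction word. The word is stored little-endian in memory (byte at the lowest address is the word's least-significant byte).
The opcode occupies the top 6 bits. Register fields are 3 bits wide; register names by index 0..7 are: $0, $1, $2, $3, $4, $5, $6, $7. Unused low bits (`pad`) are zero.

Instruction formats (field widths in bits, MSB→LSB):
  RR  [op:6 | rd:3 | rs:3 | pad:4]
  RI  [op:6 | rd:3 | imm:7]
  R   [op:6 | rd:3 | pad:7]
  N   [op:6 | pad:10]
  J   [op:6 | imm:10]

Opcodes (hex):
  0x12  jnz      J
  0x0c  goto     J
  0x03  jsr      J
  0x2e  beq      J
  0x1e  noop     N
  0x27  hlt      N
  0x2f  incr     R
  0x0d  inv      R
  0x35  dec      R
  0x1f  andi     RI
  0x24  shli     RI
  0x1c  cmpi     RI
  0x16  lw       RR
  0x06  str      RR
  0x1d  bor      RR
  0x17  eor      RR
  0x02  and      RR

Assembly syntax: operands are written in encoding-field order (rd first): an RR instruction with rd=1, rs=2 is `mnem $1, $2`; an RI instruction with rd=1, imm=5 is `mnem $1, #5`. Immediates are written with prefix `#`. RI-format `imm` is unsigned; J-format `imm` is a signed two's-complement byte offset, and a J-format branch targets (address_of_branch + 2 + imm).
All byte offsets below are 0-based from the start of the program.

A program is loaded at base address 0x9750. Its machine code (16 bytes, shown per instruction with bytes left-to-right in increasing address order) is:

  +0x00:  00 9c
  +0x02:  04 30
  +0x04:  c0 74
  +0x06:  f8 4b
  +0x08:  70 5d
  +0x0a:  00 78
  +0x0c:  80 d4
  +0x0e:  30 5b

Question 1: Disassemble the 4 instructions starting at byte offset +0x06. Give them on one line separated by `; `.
[06] f8 4b → 0x4bf8
  top 6b → 0x12 → jnz [J]
  imm@[9:0]=0x3f8 (s10→-8) ⇒ #-8
[08] 70 5d → 0x5d70
  top 6b → 0x17 → eor [RR]
  rd@[9:7]=0x2 ⇒ $2
  rs@[6:4]=0x7 ⇒ $7
[0a] 00 78 → 0x7800
  top 6b → 0x1e → noop [N]
[0c] 80 d4 → 0xd480
  top 6b → 0x35 → dec [R]
  rd@[9:7]=0x1 ⇒ $1

jnz #-8; eor $2, $7; noop; dec $1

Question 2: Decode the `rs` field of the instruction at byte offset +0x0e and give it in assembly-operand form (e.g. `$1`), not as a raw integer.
$3

[0e] 30 5b → 0x5b30
  opcode bits[15:10]=0x16: lw/RR
  rd@[9:7]=0x6 ⇒ $6
  rs@[6:4]=0x3 ⇒ $3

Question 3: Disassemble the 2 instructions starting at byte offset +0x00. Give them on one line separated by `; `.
hlt; goto #4

+0x00: 00 9c ⇒ word 0x9c00 (little)
  op=0x9c00>>10=0x27 ⇒ hlt (N)
+0x02: 04 30 ⇒ word 0x3004 (little)
  op=0x3004>>10=0xc ⇒ goto (J)
  [9:0] imm=4 = #4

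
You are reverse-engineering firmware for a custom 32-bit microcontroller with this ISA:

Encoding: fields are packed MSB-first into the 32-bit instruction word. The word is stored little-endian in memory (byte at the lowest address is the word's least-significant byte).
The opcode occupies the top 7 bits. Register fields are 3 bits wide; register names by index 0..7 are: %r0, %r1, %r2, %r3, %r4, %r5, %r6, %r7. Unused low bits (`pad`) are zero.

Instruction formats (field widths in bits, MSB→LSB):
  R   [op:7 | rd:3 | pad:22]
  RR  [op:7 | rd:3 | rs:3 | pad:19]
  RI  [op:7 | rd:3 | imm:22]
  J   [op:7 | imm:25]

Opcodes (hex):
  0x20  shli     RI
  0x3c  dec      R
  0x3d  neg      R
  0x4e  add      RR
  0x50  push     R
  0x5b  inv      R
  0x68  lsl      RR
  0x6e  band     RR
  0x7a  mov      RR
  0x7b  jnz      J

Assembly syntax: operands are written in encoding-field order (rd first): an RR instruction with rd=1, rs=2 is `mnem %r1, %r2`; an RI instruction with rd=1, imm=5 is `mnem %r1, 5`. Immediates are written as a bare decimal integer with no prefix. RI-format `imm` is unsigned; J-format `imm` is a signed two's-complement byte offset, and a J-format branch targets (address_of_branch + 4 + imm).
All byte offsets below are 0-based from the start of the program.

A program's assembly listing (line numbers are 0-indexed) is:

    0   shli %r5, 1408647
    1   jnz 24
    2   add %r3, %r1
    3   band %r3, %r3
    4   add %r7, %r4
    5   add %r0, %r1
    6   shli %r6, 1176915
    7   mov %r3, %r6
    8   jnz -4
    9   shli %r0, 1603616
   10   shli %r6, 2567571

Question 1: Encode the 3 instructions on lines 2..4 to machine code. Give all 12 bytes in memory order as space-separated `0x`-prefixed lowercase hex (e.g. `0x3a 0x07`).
0x00 0x00 0xc8 0x9c 0x00 0x00 0xd8 0xdc 0x00 0x00 0xe0 0x9d

L2: add op=0x4e:7|rd=3:3|rs=1:3|pad=0:19 ⇒ 0x9cc80000 ⇒ little 00 00 c8 9c
L3: band op=0x6e:7|rd=3:3|rs=3:3|pad=0:19 ⇒ 0xdcd80000 ⇒ little 00 00 d8 dc
L4: add op=0x4e:7|rd=7:3|rs=4:3|pad=0:19 ⇒ 0x9de00000 ⇒ little 00 00 e0 9d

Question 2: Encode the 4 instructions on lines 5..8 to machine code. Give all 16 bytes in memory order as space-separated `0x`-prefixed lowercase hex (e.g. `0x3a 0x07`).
0x00 0x00 0x08 0x9c 0x53 0xf5 0x91 0x41 0x00 0x00 0xf0 0xf4 0xfc 0xff 0xff 0xf7

line 5 (add): pack op=0x4e:7|rd=0:3|rs=1:3|pad=0:19 = 0x9c080000; little→ 00 00 08 9c
line 6 (shli): pack op=0x20:7|rd=6:3|imm=1176915:22 = 0x4191f553; little→ 53 f5 91 41
line 7 (mov): pack op=0x7a:7|rd=3:3|rs=6:3|pad=0:19 = 0xf4f00000; little→ 00 00 f0 f4
line 8 (jnz): pack op=0x7b:7|imm=-4:25 = 0xf7fffffc; little→ fc ff ff f7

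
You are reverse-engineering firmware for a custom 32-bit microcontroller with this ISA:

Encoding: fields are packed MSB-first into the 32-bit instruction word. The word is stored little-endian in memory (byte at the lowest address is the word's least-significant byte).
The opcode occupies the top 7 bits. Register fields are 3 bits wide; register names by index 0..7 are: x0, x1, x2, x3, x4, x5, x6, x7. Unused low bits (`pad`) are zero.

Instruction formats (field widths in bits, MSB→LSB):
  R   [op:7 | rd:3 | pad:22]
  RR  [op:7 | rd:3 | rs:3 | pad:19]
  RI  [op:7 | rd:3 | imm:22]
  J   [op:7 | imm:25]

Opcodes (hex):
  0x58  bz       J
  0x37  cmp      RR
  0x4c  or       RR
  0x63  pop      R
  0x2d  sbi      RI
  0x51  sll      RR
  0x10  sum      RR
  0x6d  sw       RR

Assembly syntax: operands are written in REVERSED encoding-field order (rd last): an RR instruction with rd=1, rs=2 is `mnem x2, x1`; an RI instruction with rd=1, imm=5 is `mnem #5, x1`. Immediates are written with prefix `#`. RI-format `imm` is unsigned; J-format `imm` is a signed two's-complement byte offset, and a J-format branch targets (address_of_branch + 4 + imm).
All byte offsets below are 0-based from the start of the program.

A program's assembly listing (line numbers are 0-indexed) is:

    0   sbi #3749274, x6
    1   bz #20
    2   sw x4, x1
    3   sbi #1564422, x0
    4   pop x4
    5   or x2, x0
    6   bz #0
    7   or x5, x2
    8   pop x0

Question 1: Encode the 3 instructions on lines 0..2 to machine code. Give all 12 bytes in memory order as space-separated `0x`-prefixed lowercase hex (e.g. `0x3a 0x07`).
0x9a 0x35 0xb9 0x5b 0x14 0x00 0x00 0xb0 0x00 0x00 0x60 0xda

line 0 (sbi): pack op=0x2d:7|rd=6:3|imm=3749274:22 = 0x5bb9359a; little→ 9a 35 b9 5b
line 1 (bz): pack op=0x58:7|imm=20:25 = 0xb0000014; little→ 14 00 00 b0
line 2 (sw): pack op=0x6d:7|rd=1:3|rs=4:3|pad=0:19 = 0xda600000; little→ 00 00 60 da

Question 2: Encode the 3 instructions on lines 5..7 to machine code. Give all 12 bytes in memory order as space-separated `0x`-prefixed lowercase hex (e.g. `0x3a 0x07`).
0x00 0x00 0x10 0x98 0x00 0x00 0x00 0xb0 0x00 0x00 0xa8 0x98

5. or fields op=0x4c:7|rd=0:3|rs=2:3|pad=0:19 → word 98100000h → 00 00 10 98
6. bz fields op=0x58:7|imm=0:25 → word b0000000h → 00 00 00 b0
7. or fields op=0x4c:7|rd=2:3|rs=5:3|pad=0:19 → word 98a80000h → 00 00 a8 98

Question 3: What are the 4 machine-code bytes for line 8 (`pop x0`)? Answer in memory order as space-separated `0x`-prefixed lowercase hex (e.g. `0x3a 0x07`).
0x00 0x00 0x00 0xc6

line 8 (pop): pack op=0x63:7|rd=0:3|pad=0:22 = 0xc6000000; little→ 00 00 00 c6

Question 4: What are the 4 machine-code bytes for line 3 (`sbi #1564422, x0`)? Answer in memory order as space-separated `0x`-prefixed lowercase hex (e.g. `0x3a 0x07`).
0x06 0xdf 0x17 0x5a

line 3 (sbi): pack op=0x2d:7|rd=0:3|imm=1564422:22 = 0x5a17df06; little→ 06 df 17 5a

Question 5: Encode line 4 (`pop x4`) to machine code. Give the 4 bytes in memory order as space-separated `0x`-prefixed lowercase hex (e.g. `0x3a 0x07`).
4. pop fields op=0x63:7|rd=4:3|pad=0:22 → word c7000000h → 00 00 00 c7

0x00 0x00 0x00 0xc7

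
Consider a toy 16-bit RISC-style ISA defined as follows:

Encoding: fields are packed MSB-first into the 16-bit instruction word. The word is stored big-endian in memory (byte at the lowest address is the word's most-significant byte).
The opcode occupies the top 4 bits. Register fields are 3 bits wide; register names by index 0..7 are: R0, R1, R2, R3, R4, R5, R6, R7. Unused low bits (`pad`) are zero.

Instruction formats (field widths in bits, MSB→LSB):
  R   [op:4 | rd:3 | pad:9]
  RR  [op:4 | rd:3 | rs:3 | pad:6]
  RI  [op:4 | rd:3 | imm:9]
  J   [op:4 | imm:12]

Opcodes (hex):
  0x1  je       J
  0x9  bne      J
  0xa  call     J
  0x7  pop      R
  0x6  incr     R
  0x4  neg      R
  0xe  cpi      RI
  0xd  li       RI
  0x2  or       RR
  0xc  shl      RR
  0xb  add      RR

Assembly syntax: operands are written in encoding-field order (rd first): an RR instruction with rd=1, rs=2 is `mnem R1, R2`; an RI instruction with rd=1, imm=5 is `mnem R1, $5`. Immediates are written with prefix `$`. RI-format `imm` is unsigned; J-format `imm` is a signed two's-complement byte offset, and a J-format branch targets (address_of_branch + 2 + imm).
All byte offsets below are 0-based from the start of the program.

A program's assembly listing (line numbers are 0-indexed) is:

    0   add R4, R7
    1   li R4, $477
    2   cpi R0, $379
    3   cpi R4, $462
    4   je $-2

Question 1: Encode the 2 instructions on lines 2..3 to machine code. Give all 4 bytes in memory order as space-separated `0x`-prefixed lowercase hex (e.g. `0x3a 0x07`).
0xe1 0x7b 0xe9 0xce

L2: cpi op=0xe:4|rd=0:3|imm=379:9 ⇒ 0xe17b ⇒ big e1 7b
L3: cpi op=0xe:4|rd=4:3|imm=462:9 ⇒ 0xe9ce ⇒ big e9 ce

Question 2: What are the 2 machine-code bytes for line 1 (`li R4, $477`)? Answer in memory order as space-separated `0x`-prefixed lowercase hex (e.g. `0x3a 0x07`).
line 1 (li): pack op=0xd:4|rd=4:3|imm=477:9 = 0xd9dd; big→ d9 dd

0xd9 0xdd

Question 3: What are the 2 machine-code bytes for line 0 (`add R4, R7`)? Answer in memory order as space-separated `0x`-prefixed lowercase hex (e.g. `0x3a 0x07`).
0xb9 0xc0

line 0 (add): pack op=0xb:4|rd=4:3|rs=7:3|pad=0:6 = 0xb9c0; big→ b9 c0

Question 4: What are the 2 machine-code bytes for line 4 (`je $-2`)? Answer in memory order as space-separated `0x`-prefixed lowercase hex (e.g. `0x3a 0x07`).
0x1f 0xfe

4. je fields op=0x1:4|imm=-2:12 → word 1ffeh → 1f fe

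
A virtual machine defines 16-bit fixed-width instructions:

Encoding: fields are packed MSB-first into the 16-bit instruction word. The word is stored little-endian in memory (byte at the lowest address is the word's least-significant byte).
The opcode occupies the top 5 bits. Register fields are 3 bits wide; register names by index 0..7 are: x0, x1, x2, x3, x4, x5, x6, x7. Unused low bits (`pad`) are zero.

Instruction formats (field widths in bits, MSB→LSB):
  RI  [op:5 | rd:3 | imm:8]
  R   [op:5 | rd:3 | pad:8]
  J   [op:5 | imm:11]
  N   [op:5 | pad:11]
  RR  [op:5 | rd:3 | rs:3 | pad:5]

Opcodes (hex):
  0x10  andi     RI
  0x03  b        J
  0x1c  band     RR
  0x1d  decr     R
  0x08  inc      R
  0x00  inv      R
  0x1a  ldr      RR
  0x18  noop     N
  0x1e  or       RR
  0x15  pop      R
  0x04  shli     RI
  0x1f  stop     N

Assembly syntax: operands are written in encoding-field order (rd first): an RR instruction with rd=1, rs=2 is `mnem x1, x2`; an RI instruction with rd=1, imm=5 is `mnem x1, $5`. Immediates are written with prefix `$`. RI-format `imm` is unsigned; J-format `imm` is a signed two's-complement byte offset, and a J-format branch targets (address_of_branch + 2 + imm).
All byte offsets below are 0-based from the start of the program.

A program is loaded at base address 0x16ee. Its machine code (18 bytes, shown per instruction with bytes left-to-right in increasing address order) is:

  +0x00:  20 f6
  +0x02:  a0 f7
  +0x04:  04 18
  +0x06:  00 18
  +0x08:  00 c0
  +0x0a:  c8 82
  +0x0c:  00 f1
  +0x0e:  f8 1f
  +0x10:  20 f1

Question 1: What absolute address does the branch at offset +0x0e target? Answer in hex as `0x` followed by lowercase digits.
+0x0e: f8 1f ⇒ word 0x1ff8 (little)
  opcode bits[15:11]=0x3: b/J
  imm@[10:0]=0x7f8 (s11→-8) ⇒ $-8
  target = base 0x16ee + off 0x0e + 2 + imm -8 = 0x16f6

0x16f6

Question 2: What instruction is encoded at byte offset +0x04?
+0x04: 04 18 ⇒ word 0x1804 (little)
  top 5b → 0x3 → b [J]
  imm@[10:0]=0x4 ⇒ $4

b $4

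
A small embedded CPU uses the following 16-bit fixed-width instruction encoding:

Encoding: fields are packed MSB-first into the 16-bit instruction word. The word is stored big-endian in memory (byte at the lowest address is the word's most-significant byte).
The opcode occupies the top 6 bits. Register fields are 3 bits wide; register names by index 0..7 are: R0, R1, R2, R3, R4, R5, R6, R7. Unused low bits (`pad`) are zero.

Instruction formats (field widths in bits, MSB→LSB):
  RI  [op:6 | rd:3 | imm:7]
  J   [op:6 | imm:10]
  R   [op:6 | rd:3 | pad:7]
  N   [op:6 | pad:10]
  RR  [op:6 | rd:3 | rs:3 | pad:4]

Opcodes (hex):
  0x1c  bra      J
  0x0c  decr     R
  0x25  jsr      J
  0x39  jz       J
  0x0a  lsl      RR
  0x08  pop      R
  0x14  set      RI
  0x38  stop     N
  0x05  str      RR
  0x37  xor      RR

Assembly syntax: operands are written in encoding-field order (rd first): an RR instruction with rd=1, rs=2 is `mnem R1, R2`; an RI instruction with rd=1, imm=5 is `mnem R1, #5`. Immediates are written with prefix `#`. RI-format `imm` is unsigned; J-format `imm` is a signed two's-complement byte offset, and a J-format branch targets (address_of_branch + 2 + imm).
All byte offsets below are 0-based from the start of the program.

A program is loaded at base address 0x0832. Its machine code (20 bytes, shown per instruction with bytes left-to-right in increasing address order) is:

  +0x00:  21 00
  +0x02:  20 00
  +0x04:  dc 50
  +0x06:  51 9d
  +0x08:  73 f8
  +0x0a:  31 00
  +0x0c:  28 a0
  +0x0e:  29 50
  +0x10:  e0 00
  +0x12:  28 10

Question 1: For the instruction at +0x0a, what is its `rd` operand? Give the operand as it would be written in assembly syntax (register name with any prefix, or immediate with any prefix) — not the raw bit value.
R2

@+0a  big-endian(31 00) = 0x3100
  opcode bits[15:10]=0xc: decr/R
  rd@[9:7]=0x2 ⇒ R2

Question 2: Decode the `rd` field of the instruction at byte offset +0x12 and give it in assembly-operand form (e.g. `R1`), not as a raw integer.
+0x12: 28 10 ⇒ word 0x2810 (big)
  op=0x2810>>10=0xa ⇒ lsl (RR)
  [9:7] rd=0 = R0
  [6:4] rs=1 = R1

R0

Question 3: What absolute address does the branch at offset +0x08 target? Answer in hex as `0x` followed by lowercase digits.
0x0834

off 0x08: read 73 f8 as big → 0x73f8
  op=0x73f8>>10=0x1c ⇒ bra (J)
  imm@[9:0]=0x3f8 (s10→-8) ⇒ #-8
  target = base 0x0832 + off 0x08 + 2 + imm -8 = 0x0834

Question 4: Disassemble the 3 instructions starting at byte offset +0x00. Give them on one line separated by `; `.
off 0x00: read 21 00 as big → 0x2100
  top 6b → 0x8 → pop [R]
  rd@[9:7]=0x2 ⇒ R2
off 0x02: read 20 00 as big → 0x2000
  top 6b → 0x8 → pop [R]
  rd@[9:7]=0x0 ⇒ R0
off 0x04: read dc 50 as big → 0xdc50
  top 6b → 0x37 → xor [RR]
  rd@[9:7]=0x0 ⇒ R0
  rs@[6:4]=0x5 ⇒ R5

pop R2; pop R0; xor R0, R5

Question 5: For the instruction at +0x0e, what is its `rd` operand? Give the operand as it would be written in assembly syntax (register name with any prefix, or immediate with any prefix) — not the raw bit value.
@+0e  big-endian(29 50) = 0x2950
  opcode bits[15:10]=0xa: lsl/RR
  rd: (w>>7)&0x7=0x2 → R2
  rs: (w>>4)&0x7=0x5 → R5

R2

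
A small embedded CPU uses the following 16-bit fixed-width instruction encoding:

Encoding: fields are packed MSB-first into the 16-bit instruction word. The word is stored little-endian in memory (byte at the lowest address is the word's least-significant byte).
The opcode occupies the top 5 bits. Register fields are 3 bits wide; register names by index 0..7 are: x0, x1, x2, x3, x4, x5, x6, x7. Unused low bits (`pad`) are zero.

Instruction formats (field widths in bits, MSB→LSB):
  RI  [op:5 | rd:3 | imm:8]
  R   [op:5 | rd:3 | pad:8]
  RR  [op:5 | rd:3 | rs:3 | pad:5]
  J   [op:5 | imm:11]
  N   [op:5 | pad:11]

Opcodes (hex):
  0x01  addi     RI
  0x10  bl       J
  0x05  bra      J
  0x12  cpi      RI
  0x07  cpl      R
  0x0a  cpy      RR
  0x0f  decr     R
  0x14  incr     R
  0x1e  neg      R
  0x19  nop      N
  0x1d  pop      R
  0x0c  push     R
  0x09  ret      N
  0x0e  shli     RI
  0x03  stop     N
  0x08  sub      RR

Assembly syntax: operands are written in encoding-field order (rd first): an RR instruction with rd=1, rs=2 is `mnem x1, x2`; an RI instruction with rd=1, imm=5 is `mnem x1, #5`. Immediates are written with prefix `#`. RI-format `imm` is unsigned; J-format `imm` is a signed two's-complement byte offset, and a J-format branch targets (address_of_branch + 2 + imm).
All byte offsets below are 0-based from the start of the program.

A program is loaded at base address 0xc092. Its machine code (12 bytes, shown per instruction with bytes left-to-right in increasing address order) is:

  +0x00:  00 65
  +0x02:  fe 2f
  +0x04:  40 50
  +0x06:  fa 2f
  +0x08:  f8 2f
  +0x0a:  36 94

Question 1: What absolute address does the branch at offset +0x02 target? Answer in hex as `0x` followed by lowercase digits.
[02] fe 2f → 0x2ffe
  op=0x2ffe>>11=0x5 ⇒ bra (J)
  imm@[10:0]=0x7fe (s11→-2) ⇒ #-2
  target = base 0xc092 + off 0x02 + 2 + imm -2 = 0xc094

0xc094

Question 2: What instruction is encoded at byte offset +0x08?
off 0x08: read f8 2f as little → 0x2ff8
  opcode bits[15:11]=0x5: bra/J
  imm: (w>>0)&0x7ff=0x7f8 (s11→-8) → #-8

bra #-8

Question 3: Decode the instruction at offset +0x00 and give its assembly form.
push x5

off 0x00: read 00 65 as little → 0x6500
  top 5b → 0xc → push [R]
  rd: (w>>8)&0x7=0x5 → x5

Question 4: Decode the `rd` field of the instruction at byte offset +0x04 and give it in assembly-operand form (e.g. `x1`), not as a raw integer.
x0

@+04  little-endian(40 50) = 0x5040
  top 5b → 0xa → cpy [RR]
  rd@[10:8]=0x0 ⇒ x0
  rs@[7:5]=0x2 ⇒ x2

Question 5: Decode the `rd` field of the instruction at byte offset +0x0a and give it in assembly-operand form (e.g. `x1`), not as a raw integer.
[0a] 36 94 → 0x9436
  op=0x9436>>11=0x12 ⇒ cpi (RI)
  [10:8] rd=4 = x4
  [7:0] imm=54 = #54

x4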